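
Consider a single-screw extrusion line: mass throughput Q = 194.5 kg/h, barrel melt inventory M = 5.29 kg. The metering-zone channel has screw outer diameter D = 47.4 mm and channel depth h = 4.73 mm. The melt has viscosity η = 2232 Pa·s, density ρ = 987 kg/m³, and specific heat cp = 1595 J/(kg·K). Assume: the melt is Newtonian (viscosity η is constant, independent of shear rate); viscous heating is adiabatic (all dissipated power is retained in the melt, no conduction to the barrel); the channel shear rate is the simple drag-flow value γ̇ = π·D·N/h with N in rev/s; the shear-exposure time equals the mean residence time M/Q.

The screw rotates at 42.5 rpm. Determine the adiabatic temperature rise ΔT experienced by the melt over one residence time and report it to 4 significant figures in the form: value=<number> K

Q_s = Q / 3600 = 194.5 / 3600 = 0.0540278 kg/s
t_res = M / Q_s = 5.29 / 0.0540278 = 97.9126 s
Geometry in metres: D = 47.4 mm → 0.0474 m, h = 4.73 mm → 0.00473 m; screw speed N = 42.5 rpm = 0.708333 rev/s
γ̇ = π·D·N / h = π · 0.0474 · 0.708333 / 0.00473 = 22.3 s⁻¹
Adiabatic rise: ΔT = η γ̇² t_res / (ρ cp) = 2232·(22.3)²·97.9126 / (987·1595) = 69.0342 K

value=69.03 K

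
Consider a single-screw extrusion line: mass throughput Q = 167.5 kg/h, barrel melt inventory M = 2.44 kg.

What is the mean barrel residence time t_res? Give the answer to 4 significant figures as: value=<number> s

value=52.44 s

Throughput in SI: Q_s = 167.5 kg/h ÷ 3600 s/h = 0.0465278 kg/s
t_res = M / Q_s = 2.44 ÷ 0.0465278 = 52.4418 s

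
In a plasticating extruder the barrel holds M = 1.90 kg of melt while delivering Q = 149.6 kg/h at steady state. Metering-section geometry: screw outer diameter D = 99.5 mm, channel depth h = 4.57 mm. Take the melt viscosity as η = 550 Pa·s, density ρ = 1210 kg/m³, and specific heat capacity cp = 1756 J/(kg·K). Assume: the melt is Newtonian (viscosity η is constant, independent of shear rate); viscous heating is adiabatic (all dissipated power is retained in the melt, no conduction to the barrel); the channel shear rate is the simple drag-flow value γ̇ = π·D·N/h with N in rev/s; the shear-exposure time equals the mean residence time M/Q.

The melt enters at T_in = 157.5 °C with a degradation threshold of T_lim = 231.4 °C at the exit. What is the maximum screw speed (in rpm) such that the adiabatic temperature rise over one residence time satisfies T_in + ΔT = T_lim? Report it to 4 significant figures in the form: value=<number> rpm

Convert throughput: Q = 149.6 kg/h = 149.6/3600 = 0.0415556 kg/s
t_res = M / Q_s = 1.90 ÷ 0.0415556 = 45.7219 s
Geometry in SI: D = 99.5 mm → 0.0995 m, h = 4.57 mm → 0.00457 m
ΔT_a = T_lim − T_in = 231.4 °C − 157.5 °C = 73.9 K
Invert ΔT = ηγ̇²t_res/(ρcp) for γ̇: γ̇_max² = ΔT_a ρ cp / (η t_res) = 73.9·1210·1756 / (550·45.7219) = 6244.06 s⁻²
γ̇_max = √6244.06 = 79.0194 s⁻¹
N_max = γ̇_max·h / (π·D) = 79.0194 · 0.00457 / (π · 0.0995) = 1.15525 rev/s = 69.3151 rpm

value=69.32 rpm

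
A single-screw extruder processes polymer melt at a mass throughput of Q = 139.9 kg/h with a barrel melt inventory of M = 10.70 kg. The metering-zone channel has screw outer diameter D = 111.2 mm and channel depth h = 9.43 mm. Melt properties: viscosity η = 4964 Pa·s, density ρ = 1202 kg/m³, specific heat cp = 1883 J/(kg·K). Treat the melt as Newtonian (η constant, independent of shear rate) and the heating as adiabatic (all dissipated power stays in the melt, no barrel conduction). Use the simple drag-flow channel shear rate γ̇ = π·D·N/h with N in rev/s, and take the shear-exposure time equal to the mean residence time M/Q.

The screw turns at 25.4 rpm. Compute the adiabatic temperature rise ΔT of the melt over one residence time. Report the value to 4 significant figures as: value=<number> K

value=148.5 K

Throughput in SI: Q_s = 139.9 kg/h ÷ 3600 s/h = 0.0388611 kg/s
t_res = M / Q_s = 10.70 / 0.0388611 = 275.34 s
Convert to SI: D = 0.1112 m, h = 0.00943 m, N = 25.4/60 = 0.423333 rev/s
Shear rate: γ̇ = πDN/h = π·0.1112·0.423333/0.00943 = 15.6829 s⁻¹
ΔT = η·γ̇²·t_res / (ρ·cp) = 4964 · (15.6829)² · 275.34 / (1202 · 1883) = 148.524 K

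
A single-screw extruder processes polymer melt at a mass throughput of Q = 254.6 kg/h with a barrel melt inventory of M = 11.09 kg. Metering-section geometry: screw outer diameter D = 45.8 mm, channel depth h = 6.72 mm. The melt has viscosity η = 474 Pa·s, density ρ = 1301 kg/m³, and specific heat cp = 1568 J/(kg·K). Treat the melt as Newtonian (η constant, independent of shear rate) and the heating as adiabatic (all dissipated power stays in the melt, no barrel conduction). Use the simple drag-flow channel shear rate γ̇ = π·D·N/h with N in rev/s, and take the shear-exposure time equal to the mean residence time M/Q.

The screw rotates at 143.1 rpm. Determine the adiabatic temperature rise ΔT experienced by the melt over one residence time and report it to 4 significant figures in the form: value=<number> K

value=95.02 K

Convert throughput: Q = 254.6 kg/h = 254.6/3600 = 0.0707222 kg/s
t_res = M / Q_s = 11.09 / 0.0707222 = 156.811 s
Geometry in metres: D = 45.8 mm → 0.0458 m, h = 6.72 mm → 0.00672 m; screw speed N = 143.1 rpm = 2.385 rev/s
Shear rate: γ̇ = πDN/h = π·0.0458·2.385/0.00672 = 51.0663 s⁻¹
ΔT = η·γ̇²·t_res / (ρ·cp) = 474 · (51.0663)² · 156.811 / (1301 · 1568) = 95.0166 K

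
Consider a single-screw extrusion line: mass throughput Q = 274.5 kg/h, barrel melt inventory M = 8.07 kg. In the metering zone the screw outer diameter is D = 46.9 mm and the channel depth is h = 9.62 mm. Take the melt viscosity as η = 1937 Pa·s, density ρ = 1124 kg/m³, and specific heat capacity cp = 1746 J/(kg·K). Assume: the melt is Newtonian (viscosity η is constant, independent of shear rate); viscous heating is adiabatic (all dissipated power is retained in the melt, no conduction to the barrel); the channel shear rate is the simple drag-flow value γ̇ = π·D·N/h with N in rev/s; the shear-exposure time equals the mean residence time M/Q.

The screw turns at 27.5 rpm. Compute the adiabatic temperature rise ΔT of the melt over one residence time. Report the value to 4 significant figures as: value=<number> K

Convert throughput: Q = 274.5 kg/h = 274.5/3600 = 0.07625 kg/s
Mean residence time: t_res = M/Q_s = 8.07 kg / 0.07625 kg/s = 105.836 s
Convert to SI: D = 0.0469 m, h = 0.00962 m, N = 27.5/60 = 0.458333 rev/s
γ̇ = π·D·N / h = π · 0.0469 · 0.458333 / 0.00962 = 7.01987 s⁻¹
Adiabatic rise: ΔT = η γ̇² t_res / (ρ cp) = 1937·(7.01987)²·105.836 / (1124·1746) = 5.14767 K

value=5.148 K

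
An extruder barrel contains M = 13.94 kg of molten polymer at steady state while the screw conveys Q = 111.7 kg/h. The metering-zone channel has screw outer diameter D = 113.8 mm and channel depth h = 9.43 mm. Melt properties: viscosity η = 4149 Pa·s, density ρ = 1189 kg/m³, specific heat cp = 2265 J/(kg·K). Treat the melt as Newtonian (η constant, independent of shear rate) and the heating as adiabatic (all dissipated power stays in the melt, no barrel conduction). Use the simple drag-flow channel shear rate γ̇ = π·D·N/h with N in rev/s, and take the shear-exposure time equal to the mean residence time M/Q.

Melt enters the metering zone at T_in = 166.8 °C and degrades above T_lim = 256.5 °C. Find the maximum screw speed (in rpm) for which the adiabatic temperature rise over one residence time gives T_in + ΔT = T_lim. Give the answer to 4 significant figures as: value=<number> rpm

value=18.02 rpm

Throughput in SI: Q_s = 111.7 kg/h ÷ 3600 s/h = 0.0310278 kg/s
t_res = M / Q_s = 13.94 / 0.0310278 = 449.275 s
Convert to metres: D = 0.1138 m, h = 0.00943 m
ΔT_a = T_lim − T_in = 256.5 °C − 166.8 °C = 89.7 K
Invert ΔT = ηγ̇²t_res/(ρcp) for γ̇: γ̇_max² = ΔT_a ρ cp / (η t_res) = 89.7·1189·2265 / (4149·449.275) = 129.595 s⁻²
Take the square root: γ̇_max = √(129.595) = 11.384 s⁻¹
Solve γ̇ = πDN/h for N: N_max = γ̇_max·h/(π·D) = 11.384 × 0.00943 / (π × 0.1138) = 0.300271 rev/s = 18.0162 rpm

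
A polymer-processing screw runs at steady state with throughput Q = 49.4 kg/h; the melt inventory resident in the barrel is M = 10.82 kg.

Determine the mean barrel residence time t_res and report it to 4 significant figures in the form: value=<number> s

Q_s = Q / 3600 = 49.4 / 3600 = 0.0137222 kg/s
t_res = M / Q_s = 10.82 / 0.0137222 = 788.502 s

value=788.5 s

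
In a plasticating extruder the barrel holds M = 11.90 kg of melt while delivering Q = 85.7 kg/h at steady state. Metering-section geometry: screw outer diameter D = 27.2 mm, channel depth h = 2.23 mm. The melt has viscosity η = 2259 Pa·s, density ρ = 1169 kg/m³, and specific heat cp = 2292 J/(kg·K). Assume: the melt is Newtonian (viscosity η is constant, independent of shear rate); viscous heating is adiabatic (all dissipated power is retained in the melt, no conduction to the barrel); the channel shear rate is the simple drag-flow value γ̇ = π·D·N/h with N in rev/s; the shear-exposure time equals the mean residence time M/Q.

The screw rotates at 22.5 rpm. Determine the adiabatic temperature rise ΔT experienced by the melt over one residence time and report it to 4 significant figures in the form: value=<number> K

value=87.03 K

Convert throughput: Q = 85.7 kg/h = 85.7/3600 = 0.0238056 kg/s
Mean residence time: t_res = M/Q_s = 11.90 kg / 0.0238056 kg/s = 499.883 s
Geometry in metres: D = 27.2 mm → 0.0272 m, h = 2.23 mm → 0.00223 m; screw speed N = 22.5 rpm = 0.375 rev/s
γ̇ = π D N / h = (π)(0.0272)(0.375) / 0.00223 = 14.3696 s⁻¹
ΔT = η·γ̇²·t_res / (ρ·cp) = 2259 · (14.3696)² · 499.883 / (1169 · 2292) = 87.0254 K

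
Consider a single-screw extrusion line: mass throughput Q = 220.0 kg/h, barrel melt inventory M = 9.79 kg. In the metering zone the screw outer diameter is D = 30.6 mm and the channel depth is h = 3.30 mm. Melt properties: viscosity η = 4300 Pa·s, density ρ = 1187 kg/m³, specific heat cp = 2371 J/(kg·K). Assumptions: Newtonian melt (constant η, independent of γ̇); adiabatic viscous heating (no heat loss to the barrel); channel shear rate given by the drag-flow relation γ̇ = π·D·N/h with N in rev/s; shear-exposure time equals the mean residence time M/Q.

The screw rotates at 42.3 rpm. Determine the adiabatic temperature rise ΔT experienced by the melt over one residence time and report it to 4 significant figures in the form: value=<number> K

value=103.2 K

Q_s = Q / 3600 = 220.0 / 3600 = 0.0611111 kg/s
Mean residence time: t_res = M/Q_s = 9.79 kg / 0.0611111 kg/s = 160.2 s
Geometry in metres: D = 30.6 mm → 0.0306 m, h = 3.30 mm → 0.0033 m; screw speed N = 42.3 rpm = 0.705 rev/s
γ̇ = π D N / h = (π)(0.0306)(0.705) / 0.0033 = 20.5374 s⁻¹
ΔT = η·γ̇²·t_res/(ρ·cp) = [4300 × 20.5374² × 160.2] / [1187 × 2371] = 103.238 K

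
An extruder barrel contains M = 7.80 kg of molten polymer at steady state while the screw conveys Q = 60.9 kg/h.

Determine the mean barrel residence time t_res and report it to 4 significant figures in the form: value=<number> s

Convert throughput: Q = 60.9 kg/h = 60.9/3600 = 0.0169167 kg/s
t_res = M / Q_s = 7.80 ÷ 0.0169167 = 461.084 s

value=461.1 s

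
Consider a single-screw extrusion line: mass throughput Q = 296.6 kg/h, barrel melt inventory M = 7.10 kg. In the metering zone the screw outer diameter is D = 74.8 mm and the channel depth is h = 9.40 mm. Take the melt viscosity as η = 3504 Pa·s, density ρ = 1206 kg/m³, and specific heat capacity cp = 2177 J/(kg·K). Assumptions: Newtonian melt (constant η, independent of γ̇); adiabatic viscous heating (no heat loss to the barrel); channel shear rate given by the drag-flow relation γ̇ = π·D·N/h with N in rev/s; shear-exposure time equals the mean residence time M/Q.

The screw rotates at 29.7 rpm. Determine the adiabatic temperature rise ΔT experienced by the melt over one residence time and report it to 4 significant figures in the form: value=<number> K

value=17.61 K

Throughput in SI: Q_s = 296.6 kg/h ÷ 3600 s/h = 0.0823889 kg/s
t_res = M / Q_s = 7.10 / 0.0823889 = 86.1767 s
Geometry in metres: D = 74.8 mm → 0.0748 m, h = 9.40 mm → 0.0094 m; screw speed N = 29.7 rpm = 0.495 rev/s
γ̇ = π D N / h = (π)(0.0748)(0.495) / 0.0094 = 12.3745 s⁻¹
ΔT = η·γ̇²·t_res/(ρ·cp) = [3504 × 12.3745² × 86.1767] / [1206 × 2177] = 17.6119 K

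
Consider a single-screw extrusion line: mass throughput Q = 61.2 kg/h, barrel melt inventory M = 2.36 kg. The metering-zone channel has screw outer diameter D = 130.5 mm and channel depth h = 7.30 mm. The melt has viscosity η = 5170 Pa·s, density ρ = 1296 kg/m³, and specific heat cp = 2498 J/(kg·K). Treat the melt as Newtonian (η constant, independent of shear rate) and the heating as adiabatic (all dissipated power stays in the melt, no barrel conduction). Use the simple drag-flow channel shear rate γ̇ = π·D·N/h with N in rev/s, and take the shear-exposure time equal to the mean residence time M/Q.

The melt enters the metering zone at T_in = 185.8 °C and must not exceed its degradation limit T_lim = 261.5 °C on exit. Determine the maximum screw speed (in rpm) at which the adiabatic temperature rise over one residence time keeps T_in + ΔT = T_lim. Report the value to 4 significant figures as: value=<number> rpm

value=19.74 rpm

Q_s = Q / 3600 = 61.2 / 3600 = 0.017 kg/s
Mean residence time: t_res = M/Q_s = 2.36 kg / 0.017 kg/s = 138.824 s
Convert to metres: D = 0.1305 m, h = 0.0073 m
ΔT_a = T_lim − T_in = 261.5 − 185.8 = 75.7 K
γ̇_max² = ΔT_a·ρ·cp/(η·t_res) = 75.7·1296·2498/(5170·138.824) = 341.46 s⁻²
γ̇_max = sqrt(341.46) = 18.4786 s⁻¹
N_max = γ̇_max·h / (π·D) = 18.4786 · 0.0073 / (π · 0.1305) = 0.329028 rev/s = 19.7417 rpm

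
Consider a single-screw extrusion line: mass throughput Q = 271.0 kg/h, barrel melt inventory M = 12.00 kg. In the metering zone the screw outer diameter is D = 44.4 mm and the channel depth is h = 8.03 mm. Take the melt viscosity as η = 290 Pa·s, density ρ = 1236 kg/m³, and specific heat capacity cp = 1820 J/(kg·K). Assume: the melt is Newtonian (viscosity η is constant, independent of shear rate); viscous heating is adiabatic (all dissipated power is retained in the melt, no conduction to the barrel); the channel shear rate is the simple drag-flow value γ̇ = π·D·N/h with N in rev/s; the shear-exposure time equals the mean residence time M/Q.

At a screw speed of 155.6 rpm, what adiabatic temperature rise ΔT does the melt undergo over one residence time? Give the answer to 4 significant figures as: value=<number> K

Throughput in SI: Q_s = 271.0 kg/h ÷ 3600 s/h = 0.0752778 kg/s
Mean residence time: t_res = M/Q_s = 12.00 kg / 0.0752778 kg/s = 159.41 s
Geometry in metres: D = 44.4 mm → 0.0444 m, h = 8.03 mm → 0.00803 m; screw speed N = 155.6 rpm = 2.59333 rev/s
γ̇ = π D N / h = (π)(0.0444)(2.59333) / 0.00803 = 45.048 s⁻¹
Adiabatic rise: ΔT = η γ̇² t_res / (ρ cp) = 290·(45.048)²·159.41 / (1236·1820) = 41.7036 K

value=41.70 K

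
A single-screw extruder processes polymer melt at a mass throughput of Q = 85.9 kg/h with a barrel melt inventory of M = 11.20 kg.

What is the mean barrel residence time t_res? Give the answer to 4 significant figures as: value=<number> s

value=469.4 s

Convert throughput: Q = 85.9 kg/h = 85.9/3600 = 0.0238611 kg/s
t_res = M / Q_s = 11.20 ÷ 0.0238611 = 469.383 s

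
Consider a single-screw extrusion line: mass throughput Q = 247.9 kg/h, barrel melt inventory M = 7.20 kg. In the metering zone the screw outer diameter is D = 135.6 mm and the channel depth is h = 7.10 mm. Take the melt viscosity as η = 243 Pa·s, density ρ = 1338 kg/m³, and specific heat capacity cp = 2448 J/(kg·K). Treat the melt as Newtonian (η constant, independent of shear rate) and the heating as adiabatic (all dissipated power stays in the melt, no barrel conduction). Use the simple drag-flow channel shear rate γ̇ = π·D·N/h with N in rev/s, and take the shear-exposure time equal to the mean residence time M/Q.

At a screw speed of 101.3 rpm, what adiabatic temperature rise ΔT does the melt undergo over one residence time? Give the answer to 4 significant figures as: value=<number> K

Convert throughput: Q = 247.9 kg/h = 247.9/3600 = 0.0688611 kg/s
Mean residence time: t_res = M/Q_s = 7.20 kg / 0.0688611 kg/s = 104.558 s
Convert to SI: D = 0.1356 m, h = 0.0071 m, N = 101.3/60 = 1.68833 rev/s
γ̇ = π D N / h = (π)(0.1356)(1.68833) / 0.0071 = 101.3 s⁻¹
Adiabatic rise: ΔT = η γ̇² t_res / (ρ cp) = 243·(101.3)²·104.558 / (1338·2448) = 79.6005 K

value=79.60 K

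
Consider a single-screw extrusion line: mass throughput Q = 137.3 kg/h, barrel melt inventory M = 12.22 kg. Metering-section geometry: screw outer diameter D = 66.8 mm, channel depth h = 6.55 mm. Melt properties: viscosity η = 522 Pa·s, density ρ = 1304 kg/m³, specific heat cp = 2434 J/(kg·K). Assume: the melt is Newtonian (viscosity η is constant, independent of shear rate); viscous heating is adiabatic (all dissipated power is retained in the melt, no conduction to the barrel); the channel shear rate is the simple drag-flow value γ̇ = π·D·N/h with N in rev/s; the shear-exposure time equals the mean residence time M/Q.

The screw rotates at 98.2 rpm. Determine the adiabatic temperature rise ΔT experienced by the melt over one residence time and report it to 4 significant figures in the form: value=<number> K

Throughput in SI: Q_s = 137.3 kg/h ÷ 3600 s/h = 0.0381389 kg/s
t_res = M / Q_s = 12.22 ÷ 0.0381389 = 320.408 s
Convert to SI: D = 0.0668 m, h = 0.00655 m, N = 98.2/60 = 1.63667 rev/s
γ̇ = π D N / h = (π)(0.0668)(1.63667) / 0.00655 = 52.4379 s⁻¹
ΔT = η·γ̇²·t_res/(ρ·cp) = [522 × 52.4379² × 320.408] / [1304 × 2434] = 144.899 K

value=144.9 K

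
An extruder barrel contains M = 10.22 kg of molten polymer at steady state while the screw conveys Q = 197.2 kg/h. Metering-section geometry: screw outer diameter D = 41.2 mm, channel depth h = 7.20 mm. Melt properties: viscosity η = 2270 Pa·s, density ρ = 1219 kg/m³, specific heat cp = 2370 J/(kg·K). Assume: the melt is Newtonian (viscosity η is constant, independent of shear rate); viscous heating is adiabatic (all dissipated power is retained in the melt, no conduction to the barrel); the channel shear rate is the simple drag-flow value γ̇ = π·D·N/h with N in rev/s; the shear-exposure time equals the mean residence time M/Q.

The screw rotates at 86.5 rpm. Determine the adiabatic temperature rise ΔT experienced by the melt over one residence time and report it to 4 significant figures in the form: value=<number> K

Throughput in SI: Q_s = 197.2 kg/h ÷ 3600 s/h = 0.0547778 kg/s
t_res = M / Q_s = 10.22 ÷ 0.0547778 = 186.572 s
Geometry in metres: D = 41.2 mm → 0.0412 m, h = 7.20 mm → 0.0072 m; screw speed N = 86.5 rpm = 1.44167 rev/s
γ̇ = π D N / h = (π)(0.0412)(1.44167) / 0.0072 = 25.9167 s⁻¹
ΔT = η·γ̇²·t_res / (ρ·cp) = 2270 · (25.9167)² · 186.572 / (1219 · 2370) = 98.4644 K

value=98.46 K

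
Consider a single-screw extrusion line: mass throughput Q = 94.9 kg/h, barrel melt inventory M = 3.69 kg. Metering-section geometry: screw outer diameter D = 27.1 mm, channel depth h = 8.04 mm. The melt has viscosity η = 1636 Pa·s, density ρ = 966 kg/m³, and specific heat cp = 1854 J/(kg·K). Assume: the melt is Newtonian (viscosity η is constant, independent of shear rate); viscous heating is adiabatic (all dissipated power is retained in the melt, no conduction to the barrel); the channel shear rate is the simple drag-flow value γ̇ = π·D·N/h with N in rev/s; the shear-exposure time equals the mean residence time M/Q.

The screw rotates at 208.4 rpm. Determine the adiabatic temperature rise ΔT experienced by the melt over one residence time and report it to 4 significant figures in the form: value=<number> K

Throughput in SI: Q_s = 94.9 kg/h ÷ 3600 s/h = 0.0263611 kg/s
t_res = M / Q_s = 3.69 / 0.0263611 = 139.979 s
D = 27.1 mm = 0.0271 m;  h = 8.04 mm = 0.00804 m;  N = 208.4 rpm / 60 = 3.47333 rev/s
γ̇ = π D N / h = (π)(0.0271)(3.47333) / 0.00804 = 36.7798 s⁻¹
Adiabatic rise: ΔT = η γ̇² t_res / (ρ cp) = 1636·(36.7798)²·139.979 / (966·1854) = 172.973 K

value=173.0 K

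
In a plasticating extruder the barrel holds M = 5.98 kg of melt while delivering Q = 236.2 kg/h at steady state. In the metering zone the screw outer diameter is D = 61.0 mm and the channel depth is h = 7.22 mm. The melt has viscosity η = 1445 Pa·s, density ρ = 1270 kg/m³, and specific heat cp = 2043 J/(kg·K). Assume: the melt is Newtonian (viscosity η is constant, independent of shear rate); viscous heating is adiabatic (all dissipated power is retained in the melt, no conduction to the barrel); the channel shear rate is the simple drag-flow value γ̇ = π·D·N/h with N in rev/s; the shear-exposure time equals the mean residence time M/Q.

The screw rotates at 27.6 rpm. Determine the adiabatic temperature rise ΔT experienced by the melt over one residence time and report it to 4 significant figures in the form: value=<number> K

value=7.567 K

Throughput in SI: Q_s = 236.2 kg/h ÷ 3600 s/h = 0.0656111 kg/s
t_res = M / Q_s = 5.98 / 0.0656111 = 91.1431 s
D = 61.0 mm = 0.061 m;  h = 7.22 mm = 0.00722 m;  N = 27.6 rpm / 60 = 0.46 rev/s
γ̇ = π·D·N / h = π · 0.061 · 0.46 / 0.00722 = 12.2096 s⁻¹
ΔT = η·γ̇²·t_res/(ρ·cp) = [1445 × 12.2096² × 91.1431] / [1270 × 2043] = 7.56694 K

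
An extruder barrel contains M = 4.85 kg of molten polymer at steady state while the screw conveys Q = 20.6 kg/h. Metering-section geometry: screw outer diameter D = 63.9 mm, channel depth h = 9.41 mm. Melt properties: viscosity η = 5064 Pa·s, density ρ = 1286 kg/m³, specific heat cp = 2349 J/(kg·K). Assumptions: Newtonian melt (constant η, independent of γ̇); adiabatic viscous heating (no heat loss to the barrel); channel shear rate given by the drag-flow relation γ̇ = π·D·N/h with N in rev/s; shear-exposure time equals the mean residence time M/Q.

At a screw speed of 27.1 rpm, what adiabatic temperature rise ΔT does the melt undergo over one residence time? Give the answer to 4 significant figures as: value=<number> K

value=131.9 K

Throughput in SI: Q_s = 20.6 kg/h ÷ 3600 s/h = 0.00572222 kg/s
t_res = M / Q_s = 4.85 ÷ 0.00572222 = 847.573 s
Geometry in metres: D = 63.9 mm → 0.0639 m, h = 9.41 mm → 0.00941 m; screw speed N = 27.1 rpm = 0.451667 rev/s
γ̇ = π·D·N / h = π · 0.0639 · 0.451667 / 0.00941 = 9.63561 s⁻¹
ΔT = η·γ̇²·t_res / (ρ·cp) = 5064 · (9.63561)² · 847.573 / (1286 · 2349) = 131.918 K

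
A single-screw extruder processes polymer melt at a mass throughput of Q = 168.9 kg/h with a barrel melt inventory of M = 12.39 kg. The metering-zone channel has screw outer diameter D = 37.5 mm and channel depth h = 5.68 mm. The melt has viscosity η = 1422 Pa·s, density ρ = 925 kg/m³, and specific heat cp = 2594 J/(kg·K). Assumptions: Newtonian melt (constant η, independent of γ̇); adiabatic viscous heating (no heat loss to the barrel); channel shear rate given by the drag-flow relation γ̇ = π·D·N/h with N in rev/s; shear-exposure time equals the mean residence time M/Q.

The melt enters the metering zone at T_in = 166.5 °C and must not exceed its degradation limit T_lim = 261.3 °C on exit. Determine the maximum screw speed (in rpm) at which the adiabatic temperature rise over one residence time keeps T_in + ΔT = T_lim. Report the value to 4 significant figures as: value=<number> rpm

value=71.20 rpm

Convert throughput: Q = 168.9 kg/h = 168.9/3600 = 0.0469167 kg/s
t_res = M / Q_s = 12.39 / 0.0469167 = 264.085 s
D = 37.5 mm = 0.0375 m;  h = 5.68 mm = 0.00568 m
Allowable rise: ΔT_a = T_lim − T_in = 261.3 − 166.5 = 94.8 K
Invert ΔT = ηγ̇²t_res/(ρcp) for γ̇: γ̇_max² = ΔT_a ρ cp / (η t_res) = 94.8·925·2594 / (1422·264.085) = 605.726 s⁻²
γ̇_max = √605.726 = 24.6115 s⁻¹
Solve γ̇ = πDN/h for N: N_max = γ̇_max·h/(π·D) = 24.6115 × 0.00568 / (π × 0.0375) = 1.1866 rev/s = 71.1962 rpm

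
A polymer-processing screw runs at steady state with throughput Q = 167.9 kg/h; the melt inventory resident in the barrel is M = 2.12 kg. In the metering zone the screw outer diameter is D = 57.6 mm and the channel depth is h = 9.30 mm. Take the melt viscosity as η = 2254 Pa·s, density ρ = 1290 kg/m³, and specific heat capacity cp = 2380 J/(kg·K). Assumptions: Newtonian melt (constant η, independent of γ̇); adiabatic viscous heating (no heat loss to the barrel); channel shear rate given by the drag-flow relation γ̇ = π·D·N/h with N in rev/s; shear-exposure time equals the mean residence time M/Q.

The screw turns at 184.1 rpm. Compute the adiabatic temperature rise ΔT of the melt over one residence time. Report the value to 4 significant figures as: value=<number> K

value=118.9 K

Throughput in SI: Q_s = 167.9 kg/h ÷ 3600 s/h = 0.0466389 kg/s
t_res = M / Q_s = 2.12 / 0.0466389 = 45.4556 s
Geometry in metres: D = 57.6 mm → 0.0576 m, h = 9.30 mm → 0.0093 m; screw speed N = 184.1 rpm = 3.06833 rev/s
γ̇ = π D N / h = (π)(0.0576)(3.06833) / 0.0093 = 59.7024 s⁻¹
Adiabatic rise: ΔT = η γ̇² t_res / (ρ cp) = 2254·(59.7024)²·45.4556 / (1290·2380) = 118.948 K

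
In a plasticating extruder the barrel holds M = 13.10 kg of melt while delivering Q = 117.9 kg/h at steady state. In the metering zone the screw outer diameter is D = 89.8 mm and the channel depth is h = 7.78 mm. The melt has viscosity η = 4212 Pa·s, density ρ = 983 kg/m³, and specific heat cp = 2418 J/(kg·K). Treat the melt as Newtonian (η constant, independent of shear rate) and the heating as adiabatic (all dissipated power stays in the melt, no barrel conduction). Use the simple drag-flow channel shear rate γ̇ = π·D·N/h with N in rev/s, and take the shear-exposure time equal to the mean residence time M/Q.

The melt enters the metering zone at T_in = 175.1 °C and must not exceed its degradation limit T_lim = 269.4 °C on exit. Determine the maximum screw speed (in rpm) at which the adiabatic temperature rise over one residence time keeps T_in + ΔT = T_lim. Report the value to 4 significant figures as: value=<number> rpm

Throughput in SI: Q_s = 117.9 kg/h ÷ 3600 s/h = 0.03275 kg/s
Mean residence time: t_res = M/Q_s = 13.10 kg / 0.03275 kg/s = 400 s
Convert to metres: D = 0.0898 m, h = 0.00778 m
ΔT_a = T_lim − T_in = 269.4 − 175.1 = 94.3 K
Invert ΔT = ηγ̇²t_res/(ρcp) for γ̇: γ̇_max² = ΔT_a ρ cp / (η t_res) = 94.3·983·2418 / (4212·400) = 133.037 s⁻²
Take the square root: γ̇_max = √(133.037) = 11.5342 s⁻¹
Solve γ̇ = πDN/h for N: N_max = γ̇_max·h/(π·D) = 11.5342 × 0.00778 / (π × 0.0898) = 0.318083 rev/s = 19.085 rpm

value=19.08 rpm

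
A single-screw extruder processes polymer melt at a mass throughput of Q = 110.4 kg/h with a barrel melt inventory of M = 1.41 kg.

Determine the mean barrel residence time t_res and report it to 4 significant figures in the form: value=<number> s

value=45.98 s

Throughput in SI: Q_s = 110.4 kg/h ÷ 3600 s/h = 0.0306667 kg/s
Mean residence time: t_res = M/Q_s = 1.41 kg / 0.0306667 kg/s = 45.9783 s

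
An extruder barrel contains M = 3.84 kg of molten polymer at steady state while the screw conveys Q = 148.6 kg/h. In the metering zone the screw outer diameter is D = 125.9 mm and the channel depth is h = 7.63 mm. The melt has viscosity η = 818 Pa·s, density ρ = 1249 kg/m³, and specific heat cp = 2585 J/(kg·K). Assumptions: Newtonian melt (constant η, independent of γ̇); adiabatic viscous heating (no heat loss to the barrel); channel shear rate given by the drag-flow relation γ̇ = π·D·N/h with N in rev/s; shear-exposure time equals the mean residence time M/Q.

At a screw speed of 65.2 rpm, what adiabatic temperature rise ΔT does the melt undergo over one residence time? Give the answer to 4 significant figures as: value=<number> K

Q_s = Q / 3600 = 148.6 / 3600 = 0.0412778 kg/s
Mean residence time: t_res = M/Q_s = 3.84 kg / 0.0412778 kg/s = 93.0283 s
Convert to SI: D = 0.1259 m, h = 0.00763 m, N = 65.2/60 = 1.08667 rev/s
Shear rate: γ̇ = πDN/h = π·0.1259·1.08667/0.00763 = 56.331 s⁻¹
ΔT = η·γ̇²·t_res/(ρ·cp) = [818 × 56.331² × 93.0283] / [1249 × 2585] = 74.7894 K

value=74.79 K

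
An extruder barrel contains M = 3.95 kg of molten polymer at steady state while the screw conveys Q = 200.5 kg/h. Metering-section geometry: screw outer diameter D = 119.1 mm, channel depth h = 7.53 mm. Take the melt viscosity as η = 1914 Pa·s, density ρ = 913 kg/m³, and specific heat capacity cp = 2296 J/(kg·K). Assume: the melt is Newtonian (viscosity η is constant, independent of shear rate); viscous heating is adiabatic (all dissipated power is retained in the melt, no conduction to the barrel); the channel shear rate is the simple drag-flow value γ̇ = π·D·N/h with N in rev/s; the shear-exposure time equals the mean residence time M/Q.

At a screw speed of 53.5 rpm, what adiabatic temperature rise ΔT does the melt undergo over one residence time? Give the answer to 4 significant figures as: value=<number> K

value=127.1 K

Q_s = Q / 3600 = 200.5 / 3600 = 0.0556944 kg/s
t_res = M / Q_s = 3.95 / 0.0556944 = 70.9227 s
Geometry in metres: D = 119.1 mm → 0.1191 m, h = 7.53 mm → 0.00753 m; screw speed N = 53.5 rpm = 0.891667 rev/s
γ̇ = π·D·N / h = π · 0.1191 · 0.891667 / 0.00753 = 44.3067 s⁻¹
ΔT = η·γ̇²·t_res / (ρ·cp) = 1914 · (44.3067)² · 70.9227 / (913 · 2296) = 127.123 K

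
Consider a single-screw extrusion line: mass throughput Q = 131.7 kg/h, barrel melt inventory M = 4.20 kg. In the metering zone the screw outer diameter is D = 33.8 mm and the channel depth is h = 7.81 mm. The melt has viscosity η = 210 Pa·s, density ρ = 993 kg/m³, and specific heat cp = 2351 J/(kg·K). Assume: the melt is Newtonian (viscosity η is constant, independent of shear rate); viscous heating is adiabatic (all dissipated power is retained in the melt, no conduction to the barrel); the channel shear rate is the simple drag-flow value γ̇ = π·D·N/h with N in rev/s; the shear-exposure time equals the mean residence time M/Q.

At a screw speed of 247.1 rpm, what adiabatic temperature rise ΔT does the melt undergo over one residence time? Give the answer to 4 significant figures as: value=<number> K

Throughput in SI: Q_s = 131.7 kg/h ÷ 3600 s/h = 0.0365833 kg/s
Mean residence time: t_res = M/Q_s = 4.20 kg / 0.0365833 kg/s = 114.806 s
Geometry in metres: D = 33.8 mm → 0.0338 m, h = 7.81 mm → 0.00781 m; screw speed N = 247.1 rpm = 4.11833 rev/s
Shear rate: γ̇ = πDN/h = π·0.0338·4.11833/0.00781 = 55.9934 s⁻¹
ΔT = η·γ̇²·t_res / (ρ·cp) = 210 · (55.9934)² · 114.806 / (993 · 2351) = 32.3786 K

value=32.38 K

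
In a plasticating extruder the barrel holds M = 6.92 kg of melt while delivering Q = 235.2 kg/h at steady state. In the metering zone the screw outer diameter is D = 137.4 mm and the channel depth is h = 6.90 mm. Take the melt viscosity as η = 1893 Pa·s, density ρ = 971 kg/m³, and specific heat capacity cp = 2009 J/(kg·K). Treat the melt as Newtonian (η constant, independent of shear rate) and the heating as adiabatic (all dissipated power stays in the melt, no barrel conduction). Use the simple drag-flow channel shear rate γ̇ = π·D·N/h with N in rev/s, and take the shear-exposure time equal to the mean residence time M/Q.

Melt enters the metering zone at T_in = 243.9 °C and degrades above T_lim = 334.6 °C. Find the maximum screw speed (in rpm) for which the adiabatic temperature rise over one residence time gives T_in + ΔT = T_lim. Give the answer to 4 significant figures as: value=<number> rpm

value=28.49 rpm

Convert throughput: Q = 235.2 kg/h = 235.2/3600 = 0.0653333 kg/s
t_res = M / Q_s = 6.92 / 0.0653333 = 105.918 s
D = 137.4 mm = 0.1374 m;  h = 6.90 mm = 0.0069 m
ΔT_a = T_lim − T_in = 334.6 − 243.9 = 90.7 K
γ̇_max² = ΔT_a·ρ·cp/(η·t_res) = 90.7·971·2009/(1893·105.918) = 882.439 s⁻²
γ̇_max = sqrt(882.439) = 29.7059 s⁻¹
N_max = γ̇_max·h / (π·D) = 29.7059 · 0.0069 / (π · 0.1374) = 0.474848 rev/s = 28.4909 rpm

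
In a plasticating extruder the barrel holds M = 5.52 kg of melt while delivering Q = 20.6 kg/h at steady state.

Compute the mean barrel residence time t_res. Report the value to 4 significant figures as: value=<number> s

value=964.7 s

Convert throughput: Q = 20.6 kg/h = 20.6/3600 = 0.00572222 kg/s
t_res = M / Q_s = 5.52 ÷ 0.00572222 = 964.66 s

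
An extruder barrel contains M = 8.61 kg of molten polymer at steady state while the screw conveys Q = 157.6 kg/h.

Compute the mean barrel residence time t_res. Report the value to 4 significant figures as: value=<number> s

value=196.7 s

Q_s = Q / 3600 = 157.6 / 3600 = 0.0437778 kg/s
Mean residence time: t_res = M/Q_s = 8.61 kg / 0.0437778 kg/s = 196.675 s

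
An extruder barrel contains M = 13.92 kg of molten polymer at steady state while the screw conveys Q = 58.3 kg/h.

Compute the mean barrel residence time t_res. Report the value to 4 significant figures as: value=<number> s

value=859.6 s

Throughput in SI: Q_s = 58.3 kg/h ÷ 3600 s/h = 0.0161944 kg/s
t_res = M / Q_s = 13.92 ÷ 0.0161944 = 859.554 s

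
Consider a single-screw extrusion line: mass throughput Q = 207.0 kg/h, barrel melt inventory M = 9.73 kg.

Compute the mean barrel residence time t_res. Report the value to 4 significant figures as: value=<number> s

value=169.2 s

Q_s = Q / 3600 = 207.0 / 3600 = 0.0575 kg/s
t_res = M / Q_s = 9.73 / 0.0575 = 169.217 s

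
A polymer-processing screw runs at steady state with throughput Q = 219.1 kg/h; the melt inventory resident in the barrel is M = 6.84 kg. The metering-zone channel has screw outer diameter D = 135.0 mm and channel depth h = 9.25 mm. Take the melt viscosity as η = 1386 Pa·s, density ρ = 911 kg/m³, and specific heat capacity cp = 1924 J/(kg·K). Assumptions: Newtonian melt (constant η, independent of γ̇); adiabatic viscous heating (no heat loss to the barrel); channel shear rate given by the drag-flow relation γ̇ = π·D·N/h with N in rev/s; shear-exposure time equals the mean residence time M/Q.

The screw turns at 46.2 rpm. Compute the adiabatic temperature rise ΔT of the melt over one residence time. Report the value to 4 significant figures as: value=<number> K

Q_s = Q / 3600 = 219.1 / 3600 = 0.0608611 kg/s
t_res = M / Q_s = 6.84 / 0.0608611 = 112.387 s
D = 135.0 mm = 0.135 m;  h = 9.25 mm = 0.00925 m;  N = 46.2 rpm / 60 = 0.77 rev/s
γ̇ = π D N / h = (π)(0.135)(0.77) / 0.00925 = 35.3047 s⁻¹
Adiabatic rise: ΔT = η γ̇² t_res / (ρ cp) = 1386·(35.3047)²·112.387 / (911·1924) = 110.77 K

value=110.8 K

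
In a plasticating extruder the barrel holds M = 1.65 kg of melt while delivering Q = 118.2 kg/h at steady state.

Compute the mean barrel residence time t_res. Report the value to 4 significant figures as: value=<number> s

Convert throughput: Q = 118.2 kg/h = 118.2/3600 = 0.0328333 kg/s
Mean residence time: t_res = M/Q_s = 1.65 kg / 0.0328333 kg/s = 50.2538 s

value=50.25 s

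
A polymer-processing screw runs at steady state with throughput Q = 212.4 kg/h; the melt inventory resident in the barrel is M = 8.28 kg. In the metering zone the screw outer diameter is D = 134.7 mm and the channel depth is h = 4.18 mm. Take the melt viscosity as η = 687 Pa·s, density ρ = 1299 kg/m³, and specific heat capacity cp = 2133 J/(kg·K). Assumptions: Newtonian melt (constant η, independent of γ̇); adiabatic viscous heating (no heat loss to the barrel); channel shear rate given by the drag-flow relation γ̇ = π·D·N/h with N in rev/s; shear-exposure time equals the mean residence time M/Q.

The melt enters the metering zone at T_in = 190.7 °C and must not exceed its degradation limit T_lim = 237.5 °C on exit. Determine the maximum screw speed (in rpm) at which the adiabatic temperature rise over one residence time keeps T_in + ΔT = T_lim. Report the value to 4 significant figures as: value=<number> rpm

Q_s = Q / 3600 = 212.4 / 3600 = 0.059 kg/s
t_res = M / Q_s = 8.28 / 0.059 = 140.339 s
Geometry in SI: D = 134.7 mm → 0.1347 m, h = 4.18 mm → 0.00418 m
ΔT_a = T_lim − T_in = 237.5 − 190.7 = 46.8 K
Invert ΔT = ηγ̇²t_res/(ρcp) for γ̇: γ̇_max² = ΔT_a ρ cp / (η t_res) = 46.8·1299·2133 / (687·140.339) = 1344.96 s⁻²
Take the square root: γ̇_max = √(1344.96) = 36.6738 s⁻¹
N_max = γ̇_max·h / (π·D) = 36.6738 · 0.00418 / (π · 0.1347) = 0.362255 rev/s = 21.7353 rpm

value=21.74 rpm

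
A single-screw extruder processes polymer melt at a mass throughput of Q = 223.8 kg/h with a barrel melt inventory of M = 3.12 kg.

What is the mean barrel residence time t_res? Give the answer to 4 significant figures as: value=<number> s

Throughput in SI: Q_s = 223.8 kg/h ÷ 3600 s/h = 0.0621667 kg/s
t_res = M / Q_s = 3.12 ÷ 0.0621667 = 50.1877 s

value=50.19 s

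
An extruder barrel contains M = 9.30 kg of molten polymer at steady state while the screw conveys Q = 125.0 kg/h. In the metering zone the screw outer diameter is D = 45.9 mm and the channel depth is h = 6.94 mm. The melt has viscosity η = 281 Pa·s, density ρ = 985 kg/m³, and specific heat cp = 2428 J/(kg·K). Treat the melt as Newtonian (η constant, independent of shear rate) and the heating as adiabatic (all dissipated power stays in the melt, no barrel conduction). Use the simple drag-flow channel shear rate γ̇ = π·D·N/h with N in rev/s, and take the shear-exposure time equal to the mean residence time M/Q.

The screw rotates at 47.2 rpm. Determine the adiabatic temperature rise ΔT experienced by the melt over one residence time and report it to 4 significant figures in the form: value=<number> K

Convert throughput: Q = 125.0 kg/h = 125.0/3600 = 0.0347222 kg/s
Mean residence time: t_res = M/Q_s = 9.30 kg / 0.0347222 kg/s = 267.84 s
Convert to SI: D = 0.0459 m, h = 0.00694 m, N = 47.2/60 = 0.786667 rev/s
Shear rate: γ̇ = πDN/h = π·0.0459·0.786667/0.00694 = 16.3453 s⁻¹
ΔT = η·γ̇²·t_res / (ρ·cp) = 281 · (16.3453)² · 267.84 / (985 · 2428) = 8.40784 K

value=8.408 K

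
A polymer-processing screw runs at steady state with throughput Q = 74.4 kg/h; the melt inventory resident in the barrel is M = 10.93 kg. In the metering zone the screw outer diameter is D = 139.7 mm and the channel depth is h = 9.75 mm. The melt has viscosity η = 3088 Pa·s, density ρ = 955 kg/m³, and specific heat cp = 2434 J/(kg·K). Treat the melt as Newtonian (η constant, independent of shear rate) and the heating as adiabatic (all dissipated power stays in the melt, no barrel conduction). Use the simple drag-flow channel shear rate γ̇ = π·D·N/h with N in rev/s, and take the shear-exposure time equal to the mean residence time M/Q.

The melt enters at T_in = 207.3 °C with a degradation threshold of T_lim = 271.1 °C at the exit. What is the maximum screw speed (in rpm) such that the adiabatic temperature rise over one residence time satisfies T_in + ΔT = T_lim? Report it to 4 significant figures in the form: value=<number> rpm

Throughput in SI: Q_s = 74.4 kg/h ÷ 3600 s/h = 0.0206667 kg/s
t_res = M / Q_s = 10.93 / 0.0206667 = 528.871 s
D = 139.7 mm = 0.1397 m;  h = 9.75 mm = 0.00975 m
Allowable rise: ΔT_a = T_lim − T_in = 271.1 − 207.3 = 63.8 K
γ̇_max² = ΔT_a·ρ·cp/(η·t_res) = 63.8·955·2434/(3088·528.871) = 90.8066 s⁻²
Take the square root: γ̇_max = √(90.8066) = 9.52925 s⁻¹
Solve γ̇ = πDN/h for N: N_max = γ̇_max·h/(π·D) = 9.52925 × 0.00975 / (π × 0.1397) = 0.211698 rev/s = 12.7019 rpm

value=12.70 rpm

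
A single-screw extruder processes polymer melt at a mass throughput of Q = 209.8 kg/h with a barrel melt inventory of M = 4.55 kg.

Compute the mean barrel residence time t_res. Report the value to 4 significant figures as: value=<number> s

Convert throughput: Q = 209.8 kg/h = 209.8/3600 = 0.0582778 kg/s
Mean residence time: t_res = M/Q_s = 4.55 kg / 0.0582778 kg/s = 78.0744 s

value=78.07 s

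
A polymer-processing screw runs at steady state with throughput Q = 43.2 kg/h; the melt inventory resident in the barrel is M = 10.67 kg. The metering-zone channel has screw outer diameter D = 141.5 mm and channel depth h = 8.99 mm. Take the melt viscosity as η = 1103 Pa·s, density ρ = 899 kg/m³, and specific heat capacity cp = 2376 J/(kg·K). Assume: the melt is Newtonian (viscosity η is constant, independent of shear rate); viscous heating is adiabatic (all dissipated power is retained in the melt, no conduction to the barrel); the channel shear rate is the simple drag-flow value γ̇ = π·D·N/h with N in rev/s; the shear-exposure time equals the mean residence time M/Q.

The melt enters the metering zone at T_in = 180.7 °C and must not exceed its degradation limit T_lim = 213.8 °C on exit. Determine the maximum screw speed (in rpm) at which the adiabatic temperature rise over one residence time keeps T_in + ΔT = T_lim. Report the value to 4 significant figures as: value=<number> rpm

value=10.30 rpm

Q_s = Q / 3600 = 43.2 / 3600 = 0.012 kg/s
t_res = M / Q_s = 10.67 / 0.012 = 889.167 s
Convert to metres: D = 0.1415 m, h = 0.00899 m
ΔT_a = T_lim − T_in = 213.8 − 180.7 = 33.1 K
γ̇_max² = ΔT_a·ρ·cp/(η·t_res) = 33.1·899·2376/(1103·889.167) = 72.0901 s⁻²
γ̇_max = √72.0901 = 8.49059 s⁻¹
N_max = γ̇_max·h / (π·D) = 8.49059 · 0.00899 / (π · 0.1415) = 0.171708 rev/s = 10.3025 rpm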